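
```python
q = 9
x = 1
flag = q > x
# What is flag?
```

Answer: True

Derivation:
Trace (tracking flag):
q = 9  # -> q = 9
x = 1  # -> x = 1
flag = q > x  # -> flag = True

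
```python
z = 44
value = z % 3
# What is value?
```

Answer: 2

Derivation:
Trace (tracking value):
z = 44  # -> z = 44
value = z % 3  # -> value = 2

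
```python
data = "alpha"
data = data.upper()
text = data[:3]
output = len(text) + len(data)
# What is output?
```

Trace (tracking output):
data = 'alpha'  # -> data = 'alpha'
data = data.upper()  # -> data = 'ALPHA'
text = data[:3]  # -> text = 'ALP'
output = len(text) + len(data)  # -> output = 8

Answer: 8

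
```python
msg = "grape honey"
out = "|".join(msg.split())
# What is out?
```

Trace (tracking out):
msg = 'grape honey'  # -> msg = 'grape honey'
out = '|'.join(msg.split())  # -> out = 'grape|honey'

Answer: 'grape|honey'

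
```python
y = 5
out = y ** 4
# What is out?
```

Trace (tracking out):
y = 5  # -> y = 5
out = y ** 4  # -> out = 625

Answer: 625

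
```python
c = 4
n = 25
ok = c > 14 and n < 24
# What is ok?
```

Answer: False

Derivation:
Trace (tracking ok):
c = 4  # -> c = 4
n = 25  # -> n = 25
ok = c > 14 and n < 24  # -> ok = False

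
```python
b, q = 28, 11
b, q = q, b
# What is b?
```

Trace (tracking b):
b, q = (28, 11)  # -> b = 28, q = 11
b, q = (q, b)  # -> b = 11, q = 28

Answer: 11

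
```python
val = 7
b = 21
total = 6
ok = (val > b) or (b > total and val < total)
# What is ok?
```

Answer: False

Derivation:
Trace (tracking ok):
val = 7  # -> val = 7
b = 21  # -> b = 21
total = 6  # -> total = 6
ok = val > b or (b > total and val < total)  # -> ok = False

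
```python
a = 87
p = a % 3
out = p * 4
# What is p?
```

Answer: 0

Derivation:
Trace (tracking p):
a = 87  # -> a = 87
p = a % 3  # -> p = 0
out = p * 4  # -> out = 0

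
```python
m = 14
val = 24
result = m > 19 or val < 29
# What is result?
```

Answer: True

Derivation:
Trace (tracking result):
m = 14  # -> m = 14
val = 24  # -> val = 24
result = m > 19 or val < 29  # -> result = True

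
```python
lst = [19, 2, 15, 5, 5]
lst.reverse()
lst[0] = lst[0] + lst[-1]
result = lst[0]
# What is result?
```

Trace (tracking result):
lst = [19, 2, 15, 5, 5]  # -> lst = [19, 2, 15, 5, 5]
lst.reverse()  # -> lst = [5, 5, 15, 2, 19]
lst[0] = lst[0] + lst[-1]  # -> lst = [24, 5, 15, 2, 19]
result = lst[0]  # -> result = 24

Answer: 24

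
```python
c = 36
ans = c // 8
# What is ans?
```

Trace (tracking ans):
c = 36  # -> c = 36
ans = c // 8  # -> ans = 4

Answer: 4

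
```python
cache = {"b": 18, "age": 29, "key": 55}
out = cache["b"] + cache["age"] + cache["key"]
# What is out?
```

Trace (tracking out):
cache = {'b': 18, 'age': 29, 'key': 55}  # -> cache = {'b': 18, 'age': 29, 'key': 55}
out = cache['b'] + cache['age'] + cache['key']  # -> out = 102

Answer: 102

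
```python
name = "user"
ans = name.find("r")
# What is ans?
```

Trace (tracking ans):
name = 'user'  # -> name = 'user'
ans = name.find('r')  # -> ans = 3

Answer: 3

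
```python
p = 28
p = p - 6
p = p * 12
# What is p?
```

Answer: 264

Derivation:
Trace (tracking p):
p = 28  # -> p = 28
p = p - 6  # -> p = 22
p = p * 12  # -> p = 264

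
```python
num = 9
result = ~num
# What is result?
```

Answer: -10

Derivation:
Trace (tracking result):
num = 9  # -> num = 9
result = ~num  # -> result = -10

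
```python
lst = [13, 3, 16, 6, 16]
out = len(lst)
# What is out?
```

Trace (tracking out):
lst = [13, 3, 16, 6, 16]  # -> lst = [13, 3, 16, 6, 16]
out = len(lst)  # -> out = 5

Answer: 5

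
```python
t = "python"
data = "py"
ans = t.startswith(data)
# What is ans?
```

Answer: True

Derivation:
Trace (tracking ans):
t = 'python'  # -> t = 'python'
data = 'py'  # -> data = 'py'
ans = t.startswith(data)  # -> ans = True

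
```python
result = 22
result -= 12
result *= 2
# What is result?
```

Trace (tracking result):
result = 22  # -> result = 22
result -= 12  # -> result = 10
result *= 2  # -> result = 20

Answer: 20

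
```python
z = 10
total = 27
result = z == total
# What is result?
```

Trace (tracking result):
z = 10  # -> z = 10
total = 27  # -> total = 27
result = z == total  # -> result = False

Answer: False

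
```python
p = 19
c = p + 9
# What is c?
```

Trace (tracking c):
p = 19  # -> p = 19
c = p + 9  # -> c = 28

Answer: 28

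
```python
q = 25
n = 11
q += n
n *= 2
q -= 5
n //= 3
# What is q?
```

Trace (tracking q):
q = 25  # -> q = 25
n = 11  # -> n = 11
q += n  # -> q = 36
n *= 2  # -> n = 22
q -= 5  # -> q = 31
n //= 3  # -> n = 7

Answer: 31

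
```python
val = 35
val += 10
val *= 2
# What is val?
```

Answer: 90

Derivation:
Trace (tracking val):
val = 35  # -> val = 35
val += 10  # -> val = 45
val *= 2  # -> val = 90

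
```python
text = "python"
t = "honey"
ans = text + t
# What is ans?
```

Answer: 'pythonhoney'

Derivation:
Trace (tracking ans):
text = 'python'  # -> text = 'python'
t = 'honey'  # -> t = 'honey'
ans = text + t  # -> ans = 'pythonhoney'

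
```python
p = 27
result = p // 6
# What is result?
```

Trace (tracking result):
p = 27  # -> p = 27
result = p // 6  # -> result = 4

Answer: 4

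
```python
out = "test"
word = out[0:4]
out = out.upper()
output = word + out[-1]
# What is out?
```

Trace (tracking out):
out = 'test'  # -> out = 'test'
word = out[0:4]  # -> word = 'test'
out = out.upper()  # -> out = 'TEST'
output = word + out[-1]  # -> output = 'testT'

Answer: 'TEST'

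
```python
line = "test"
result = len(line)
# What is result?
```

Trace (tracking result):
line = 'test'  # -> line = 'test'
result = len(line)  # -> result = 4

Answer: 4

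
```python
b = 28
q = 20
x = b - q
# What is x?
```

Answer: 8

Derivation:
Trace (tracking x):
b = 28  # -> b = 28
q = 20  # -> q = 20
x = b - q  # -> x = 8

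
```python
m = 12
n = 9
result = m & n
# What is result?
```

Answer: 8

Derivation:
Trace (tracking result):
m = 12  # -> m = 12
n = 9  # -> n = 9
result = m & n  # -> result = 8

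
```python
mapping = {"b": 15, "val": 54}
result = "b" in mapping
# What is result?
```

Answer: True

Derivation:
Trace (tracking result):
mapping = {'b': 15, 'val': 54}  # -> mapping = {'b': 15, 'val': 54}
result = 'b' in mapping  # -> result = True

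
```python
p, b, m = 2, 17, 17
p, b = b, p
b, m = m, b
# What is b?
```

Trace (tracking b):
p, b, m = (2, 17, 17)  # -> p = 2, b = 17, m = 17
p, b = (b, p)  # -> p = 17, b = 2
b, m = (m, b)  # -> b = 17, m = 2

Answer: 17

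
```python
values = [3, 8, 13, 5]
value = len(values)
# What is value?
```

Answer: 4

Derivation:
Trace (tracking value):
values = [3, 8, 13, 5]  # -> values = [3, 8, 13, 5]
value = len(values)  # -> value = 4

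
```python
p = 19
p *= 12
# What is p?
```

Trace (tracking p):
p = 19  # -> p = 19
p *= 12  # -> p = 228

Answer: 228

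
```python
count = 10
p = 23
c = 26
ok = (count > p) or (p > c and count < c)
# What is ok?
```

Trace (tracking ok):
count = 10  # -> count = 10
p = 23  # -> p = 23
c = 26  # -> c = 26
ok = count > p or (p > c and count < c)  # -> ok = False

Answer: False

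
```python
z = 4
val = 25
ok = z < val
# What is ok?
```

Answer: True

Derivation:
Trace (tracking ok):
z = 4  # -> z = 4
val = 25  # -> val = 25
ok = z < val  # -> ok = True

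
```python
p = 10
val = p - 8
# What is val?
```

Answer: 2

Derivation:
Trace (tracking val):
p = 10  # -> p = 10
val = p - 8  # -> val = 2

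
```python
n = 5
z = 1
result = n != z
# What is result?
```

Trace (tracking result):
n = 5  # -> n = 5
z = 1  # -> z = 1
result = n != z  # -> result = True

Answer: True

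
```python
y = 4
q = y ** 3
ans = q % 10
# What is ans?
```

Trace (tracking ans):
y = 4  # -> y = 4
q = y ** 3  # -> q = 64
ans = q % 10  # -> ans = 4

Answer: 4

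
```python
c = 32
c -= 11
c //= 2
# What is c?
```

Answer: 10

Derivation:
Trace (tracking c):
c = 32  # -> c = 32
c -= 11  # -> c = 21
c //= 2  # -> c = 10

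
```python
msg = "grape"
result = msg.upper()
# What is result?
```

Answer: 'GRAPE'

Derivation:
Trace (tracking result):
msg = 'grape'  # -> msg = 'grape'
result = msg.upper()  # -> result = 'GRAPE'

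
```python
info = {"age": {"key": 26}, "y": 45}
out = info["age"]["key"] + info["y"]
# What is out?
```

Trace (tracking out):
info = {'age': {'key': 26}, 'y': 45}  # -> info = {'age': {'key': 26}, 'y': 45}
out = info['age']['key'] + info['y']  # -> out = 71

Answer: 71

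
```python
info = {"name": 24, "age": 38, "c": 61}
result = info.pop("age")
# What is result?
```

Answer: 38

Derivation:
Trace (tracking result):
info = {'name': 24, 'age': 38, 'c': 61}  # -> info = {'name': 24, 'age': 38, 'c': 61}
result = info.pop('age')  # -> result = 38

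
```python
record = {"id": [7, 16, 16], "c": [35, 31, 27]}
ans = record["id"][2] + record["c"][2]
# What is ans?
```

Answer: 43

Derivation:
Trace (tracking ans):
record = {'id': [7, 16, 16], 'c': [35, 31, 27]}  # -> record = {'id': [7, 16, 16], 'c': [35, 31, 27]}
ans = record['id'][2] + record['c'][2]  # -> ans = 43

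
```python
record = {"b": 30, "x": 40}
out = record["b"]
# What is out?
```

Trace (tracking out):
record = {'b': 30, 'x': 40}  # -> record = {'b': 30, 'x': 40}
out = record['b']  # -> out = 30

Answer: 30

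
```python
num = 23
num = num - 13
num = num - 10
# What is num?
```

Trace (tracking num):
num = 23  # -> num = 23
num = num - 13  # -> num = 10
num = num - 10  # -> num = 0

Answer: 0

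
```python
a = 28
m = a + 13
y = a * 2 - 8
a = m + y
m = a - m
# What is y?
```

Answer: 48

Derivation:
Trace (tracking y):
a = 28  # -> a = 28
m = a + 13  # -> m = 41
y = a * 2 - 8  # -> y = 48
a = m + y  # -> a = 89
m = a - m  # -> m = 48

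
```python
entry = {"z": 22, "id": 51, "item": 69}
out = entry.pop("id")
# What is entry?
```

Trace (tracking entry):
entry = {'z': 22, 'id': 51, 'item': 69}  # -> entry = {'z': 22, 'id': 51, 'item': 69}
out = entry.pop('id')  # -> out = 51

Answer: {'z': 22, 'item': 69}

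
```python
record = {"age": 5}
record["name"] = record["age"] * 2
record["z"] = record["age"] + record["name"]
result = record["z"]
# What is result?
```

Trace (tracking result):
record = {'age': 5}  # -> record = {'age': 5}
record['name'] = record['age'] * 2  # -> record = {'age': 5, 'name': 10}
record['z'] = record['age'] + record['name']  # -> record = {'age': 5, 'name': 10, 'z': 15}
result = record['z']  # -> result = 15

Answer: 15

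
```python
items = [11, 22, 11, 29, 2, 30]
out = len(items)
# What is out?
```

Answer: 6

Derivation:
Trace (tracking out):
items = [11, 22, 11, 29, 2, 30]  # -> items = [11, 22, 11, 29, 2, 30]
out = len(items)  # -> out = 6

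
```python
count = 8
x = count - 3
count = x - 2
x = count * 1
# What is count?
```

Answer: 3

Derivation:
Trace (tracking count):
count = 8  # -> count = 8
x = count - 3  # -> x = 5
count = x - 2  # -> count = 3
x = count * 1  # -> x = 3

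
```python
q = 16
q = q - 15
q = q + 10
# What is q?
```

Trace (tracking q):
q = 16  # -> q = 16
q = q - 15  # -> q = 1
q = q + 10  # -> q = 11

Answer: 11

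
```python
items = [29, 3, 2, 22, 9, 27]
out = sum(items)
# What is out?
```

Trace (tracking out):
items = [29, 3, 2, 22, 9, 27]  # -> items = [29, 3, 2, 22, 9, 27]
out = sum(items)  # -> out = 92

Answer: 92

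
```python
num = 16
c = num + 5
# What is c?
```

Trace (tracking c):
num = 16  # -> num = 16
c = num + 5  # -> c = 21

Answer: 21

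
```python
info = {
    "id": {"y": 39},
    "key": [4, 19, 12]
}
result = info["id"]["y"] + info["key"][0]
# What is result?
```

Answer: 43

Derivation:
Trace (tracking result):
info = {'id': {'y': 39}, 'key': [4, 19, 12]}  # -> info = {'id': {'y': 39}, 'key': [4, 19, 12]}
result = info['id']['y'] + info['key'][0]  # -> result = 43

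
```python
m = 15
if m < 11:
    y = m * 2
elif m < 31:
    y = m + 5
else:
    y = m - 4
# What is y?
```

Answer: 20

Derivation:
Trace (tracking y):
m = 15  # -> m = 15
if m < 11:  # condition is False
elif m < 31:  # condition is True
    y = m + 5  # -> y = 20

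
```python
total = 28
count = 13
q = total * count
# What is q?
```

Answer: 364

Derivation:
Trace (tracking q):
total = 28  # -> total = 28
count = 13  # -> count = 13
q = total * count  # -> q = 364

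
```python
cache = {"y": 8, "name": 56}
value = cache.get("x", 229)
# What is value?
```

Trace (tracking value):
cache = {'y': 8, 'name': 56}  # -> cache = {'y': 8, 'name': 56}
value = cache.get('x', 229)  # -> value = 229

Answer: 229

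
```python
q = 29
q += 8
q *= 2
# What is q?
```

Answer: 74

Derivation:
Trace (tracking q):
q = 29  # -> q = 29
q += 8  # -> q = 37
q *= 2  # -> q = 74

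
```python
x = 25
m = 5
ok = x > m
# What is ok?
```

Answer: True

Derivation:
Trace (tracking ok):
x = 25  # -> x = 25
m = 5  # -> m = 5
ok = x > m  # -> ok = True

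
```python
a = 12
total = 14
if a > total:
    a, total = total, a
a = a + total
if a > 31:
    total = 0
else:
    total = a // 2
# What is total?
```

Answer: 13

Derivation:
Trace (tracking total):
a = 12  # -> a = 12
total = 14  # -> total = 14
if a > total:  # condition is False
a = a + total  # -> a = 26
if a > 31:  # condition is False
else:
    total = a // 2  # -> total = 13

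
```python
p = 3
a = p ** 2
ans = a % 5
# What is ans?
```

Trace (tracking ans):
p = 3  # -> p = 3
a = p ** 2  # -> a = 9
ans = a % 5  # -> ans = 4

Answer: 4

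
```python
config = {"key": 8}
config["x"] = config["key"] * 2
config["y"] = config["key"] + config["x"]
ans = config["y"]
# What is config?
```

Answer: {'key': 8, 'x': 16, 'y': 24}

Derivation:
Trace (tracking config):
config = {'key': 8}  # -> config = {'key': 8}
config['x'] = config['key'] * 2  # -> config = {'key': 8, 'x': 16}
config['y'] = config['key'] + config['x']  # -> config = {'key': 8, 'x': 16, 'y': 24}
ans = config['y']  # -> ans = 24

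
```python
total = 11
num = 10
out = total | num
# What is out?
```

Answer: 11

Derivation:
Trace (tracking out):
total = 11  # -> total = 11
num = 10  # -> num = 10
out = total | num  # -> out = 11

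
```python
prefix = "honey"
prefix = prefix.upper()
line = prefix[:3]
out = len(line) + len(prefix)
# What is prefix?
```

Trace (tracking prefix):
prefix = 'honey'  # -> prefix = 'honey'
prefix = prefix.upper()  # -> prefix = 'HONEY'
line = prefix[:3]  # -> line = 'HON'
out = len(line) + len(prefix)  # -> out = 8

Answer: 'HONEY'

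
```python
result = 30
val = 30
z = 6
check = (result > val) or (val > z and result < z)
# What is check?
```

Trace (tracking check):
result = 30  # -> result = 30
val = 30  # -> val = 30
z = 6  # -> z = 6
check = result > val or (val > z and result < z)  # -> check = False

Answer: False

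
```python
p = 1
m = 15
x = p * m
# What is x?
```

Answer: 15

Derivation:
Trace (tracking x):
p = 1  # -> p = 1
m = 15  # -> m = 15
x = p * m  # -> x = 15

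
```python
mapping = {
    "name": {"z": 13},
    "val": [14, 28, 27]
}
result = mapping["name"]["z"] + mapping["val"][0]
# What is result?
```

Answer: 27

Derivation:
Trace (tracking result):
mapping = {'name': {'z': 13}, 'val': [14, 28, 27]}  # -> mapping = {'name': {'z': 13}, 'val': [14, 28, 27]}
result = mapping['name']['z'] + mapping['val'][0]  # -> result = 27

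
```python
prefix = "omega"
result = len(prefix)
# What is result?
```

Answer: 5

Derivation:
Trace (tracking result):
prefix = 'omega'  # -> prefix = 'omega'
result = len(prefix)  # -> result = 5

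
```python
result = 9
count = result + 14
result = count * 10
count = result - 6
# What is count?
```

Answer: 224

Derivation:
Trace (tracking count):
result = 9  # -> result = 9
count = result + 14  # -> count = 23
result = count * 10  # -> result = 230
count = result - 6  # -> count = 224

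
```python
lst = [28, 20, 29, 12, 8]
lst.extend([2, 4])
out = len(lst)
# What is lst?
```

Trace (tracking lst):
lst = [28, 20, 29, 12, 8]  # -> lst = [28, 20, 29, 12, 8]
lst.extend([2, 4])  # -> lst = [28, 20, 29, 12, 8, 2, 4]
out = len(lst)  # -> out = 7

Answer: [28, 20, 29, 12, 8, 2, 4]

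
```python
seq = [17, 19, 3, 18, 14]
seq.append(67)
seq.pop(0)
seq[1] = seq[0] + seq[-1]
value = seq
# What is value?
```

Answer: [19, 86, 18, 14, 67]

Derivation:
Trace (tracking value):
seq = [17, 19, 3, 18, 14]  # -> seq = [17, 19, 3, 18, 14]
seq.append(67)  # -> seq = [17, 19, 3, 18, 14, 67]
seq.pop(0)  # -> seq = [19, 3, 18, 14, 67]
seq[1] = seq[0] + seq[-1]  # -> seq = [19, 86, 18, 14, 67]
value = seq  # -> value = [19, 86, 18, 14, 67]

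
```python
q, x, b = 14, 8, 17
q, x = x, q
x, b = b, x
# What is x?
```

Answer: 17

Derivation:
Trace (tracking x):
q, x, b = (14, 8, 17)  # -> q = 14, x = 8, b = 17
q, x = (x, q)  # -> q = 8, x = 14
x, b = (b, x)  # -> x = 17, b = 14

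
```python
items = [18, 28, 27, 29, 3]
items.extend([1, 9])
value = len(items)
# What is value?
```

Answer: 7

Derivation:
Trace (tracking value):
items = [18, 28, 27, 29, 3]  # -> items = [18, 28, 27, 29, 3]
items.extend([1, 9])  # -> items = [18, 28, 27, 29, 3, 1, 9]
value = len(items)  # -> value = 7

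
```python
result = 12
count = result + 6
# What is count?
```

Trace (tracking count):
result = 12  # -> result = 12
count = result + 6  # -> count = 18

Answer: 18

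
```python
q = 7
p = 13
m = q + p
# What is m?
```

Trace (tracking m):
q = 7  # -> q = 7
p = 13  # -> p = 13
m = q + p  # -> m = 20

Answer: 20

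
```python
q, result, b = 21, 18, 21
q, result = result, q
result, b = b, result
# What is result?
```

Trace (tracking result):
q, result, b = (21, 18, 21)  # -> q = 21, result = 18, b = 21
q, result = (result, q)  # -> q = 18, result = 21
result, b = (b, result)  # -> result = 21, b = 21

Answer: 21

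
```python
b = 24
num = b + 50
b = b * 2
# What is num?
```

Trace (tracking num):
b = 24  # -> b = 24
num = b + 50  # -> num = 74
b = b * 2  # -> b = 48

Answer: 74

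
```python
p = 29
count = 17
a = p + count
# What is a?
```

Answer: 46

Derivation:
Trace (tracking a):
p = 29  # -> p = 29
count = 17  # -> count = 17
a = p + count  # -> a = 46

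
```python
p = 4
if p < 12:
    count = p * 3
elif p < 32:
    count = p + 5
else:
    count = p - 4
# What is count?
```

Trace (tracking count):
p = 4  # -> p = 4
if p < 12:  # condition is True
    count = p * 3  # -> count = 12

Answer: 12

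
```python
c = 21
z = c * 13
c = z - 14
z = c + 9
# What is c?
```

Trace (tracking c):
c = 21  # -> c = 21
z = c * 13  # -> z = 273
c = z - 14  # -> c = 259
z = c + 9  # -> z = 268

Answer: 259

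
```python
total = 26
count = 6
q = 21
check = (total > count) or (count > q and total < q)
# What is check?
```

Trace (tracking check):
total = 26  # -> total = 26
count = 6  # -> count = 6
q = 21  # -> q = 21
check = total > count or (count > q and total < q)  # -> check = True

Answer: True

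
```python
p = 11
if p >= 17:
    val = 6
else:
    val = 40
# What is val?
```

Answer: 40

Derivation:
Trace (tracking val):
p = 11  # -> p = 11
if p >= 17:  # condition is False
else:
    val = 40  # -> val = 40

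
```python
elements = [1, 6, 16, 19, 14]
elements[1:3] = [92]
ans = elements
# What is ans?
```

Answer: [1, 92, 19, 14]

Derivation:
Trace (tracking ans):
elements = [1, 6, 16, 19, 14]  # -> elements = [1, 6, 16, 19, 14]
elements[1:3] = [92]  # -> elements = [1, 92, 19, 14]
ans = elements  # -> ans = [1, 92, 19, 14]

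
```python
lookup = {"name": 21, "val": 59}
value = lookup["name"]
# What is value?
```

Answer: 21

Derivation:
Trace (tracking value):
lookup = {'name': 21, 'val': 59}  # -> lookup = {'name': 21, 'val': 59}
value = lookup['name']  # -> value = 21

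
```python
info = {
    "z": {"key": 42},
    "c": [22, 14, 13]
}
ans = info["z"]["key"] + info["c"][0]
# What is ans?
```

Answer: 64

Derivation:
Trace (tracking ans):
info = {'z': {'key': 42}, 'c': [22, 14, 13]}  # -> info = {'z': {'key': 42}, 'c': [22, 14, 13]}
ans = info['z']['key'] + info['c'][0]  # -> ans = 64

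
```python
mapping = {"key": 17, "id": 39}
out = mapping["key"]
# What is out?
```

Trace (tracking out):
mapping = {'key': 17, 'id': 39}  # -> mapping = {'key': 17, 'id': 39}
out = mapping['key']  # -> out = 17

Answer: 17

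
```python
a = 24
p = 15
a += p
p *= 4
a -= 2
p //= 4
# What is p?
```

Answer: 15

Derivation:
Trace (tracking p):
a = 24  # -> a = 24
p = 15  # -> p = 15
a += p  # -> a = 39
p *= 4  # -> p = 60
a -= 2  # -> a = 37
p //= 4  # -> p = 15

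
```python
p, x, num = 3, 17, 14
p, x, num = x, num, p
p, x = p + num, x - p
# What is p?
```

Answer: 20

Derivation:
Trace (tracking p):
p, x, num = (3, 17, 14)  # -> p = 3, x = 17, num = 14
p, x, num = (x, num, p)  # -> p = 17, x = 14, num = 3
p, x = (p + num, x - p)  # -> p = 20, x = -3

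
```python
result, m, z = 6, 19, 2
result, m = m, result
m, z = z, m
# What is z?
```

Trace (tracking z):
result, m, z = (6, 19, 2)  # -> result = 6, m = 19, z = 2
result, m = (m, result)  # -> result = 19, m = 6
m, z = (z, m)  # -> m = 2, z = 6

Answer: 6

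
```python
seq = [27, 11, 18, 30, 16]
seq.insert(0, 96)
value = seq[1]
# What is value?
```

Trace (tracking value):
seq = [27, 11, 18, 30, 16]  # -> seq = [27, 11, 18, 30, 16]
seq.insert(0, 96)  # -> seq = [96, 27, 11, 18, 30, 16]
value = seq[1]  # -> value = 27

Answer: 27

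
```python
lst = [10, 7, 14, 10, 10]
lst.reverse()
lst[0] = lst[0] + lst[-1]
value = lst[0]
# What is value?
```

Answer: 20

Derivation:
Trace (tracking value):
lst = [10, 7, 14, 10, 10]  # -> lst = [10, 7, 14, 10, 10]
lst.reverse()  # -> lst = [10, 10, 14, 7, 10]
lst[0] = lst[0] + lst[-1]  # -> lst = [20, 10, 14, 7, 10]
value = lst[0]  # -> value = 20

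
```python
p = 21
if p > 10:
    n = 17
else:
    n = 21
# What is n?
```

Answer: 17

Derivation:
Trace (tracking n):
p = 21  # -> p = 21
if p > 10:  # condition is True
    n = 17  # -> n = 17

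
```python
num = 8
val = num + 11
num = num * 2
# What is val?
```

Answer: 19

Derivation:
Trace (tracking val):
num = 8  # -> num = 8
val = num + 11  # -> val = 19
num = num * 2  # -> num = 16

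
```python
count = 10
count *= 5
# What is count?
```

Trace (tracking count):
count = 10  # -> count = 10
count *= 5  # -> count = 50

Answer: 50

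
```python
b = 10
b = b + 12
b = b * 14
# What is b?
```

Answer: 308

Derivation:
Trace (tracking b):
b = 10  # -> b = 10
b = b + 12  # -> b = 22
b = b * 14  # -> b = 308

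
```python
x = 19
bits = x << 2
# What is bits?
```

Trace (tracking bits):
x = 19  # -> x = 19
bits = x << 2  # -> bits = 76

Answer: 76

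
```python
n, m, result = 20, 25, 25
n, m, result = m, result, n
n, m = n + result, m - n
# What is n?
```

Trace (tracking n):
n, m, result = (20, 25, 25)  # -> n = 20, m = 25, result = 25
n, m, result = (m, result, n)  # -> n = 25, m = 25, result = 20
n, m = (n + result, m - n)  # -> n = 45, m = 0

Answer: 45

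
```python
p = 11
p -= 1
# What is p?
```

Answer: 10

Derivation:
Trace (tracking p):
p = 11  # -> p = 11
p -= 1  # -> p = 10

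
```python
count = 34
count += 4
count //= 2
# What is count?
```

Trace (tracking count):
count = 34  # -> count = 34
count += 4  # -> count = 38
count //= 2  # -> count = 19

Answer: 19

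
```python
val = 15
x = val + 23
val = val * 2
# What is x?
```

Trace (tracking x):
val = 15  # -> val = 15
x = val + 23  # -> x = 38
val = val * 2  # -> val = 30

Answer: 38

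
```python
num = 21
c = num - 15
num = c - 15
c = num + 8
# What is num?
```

Answer: -9

Derivation:
Trace (tracking num):
num = 21  # -> num = 21
c = num - 15  # -> c = 6
num = c - 15  # -> num = -9
c = num + 8  # -> c = -1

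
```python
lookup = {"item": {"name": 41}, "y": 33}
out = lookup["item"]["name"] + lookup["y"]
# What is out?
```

Trace (tracking out):
lookup = {'item': {'name': 41}, 'y': 33}  # -> lookup = {'item': {'name': 41}, 'y': 33}
out = lookup['item']['name'] + lookup['y']  # -> out = 74

Answer: 74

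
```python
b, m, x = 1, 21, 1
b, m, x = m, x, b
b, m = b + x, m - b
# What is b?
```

Answer: 22

Derivation:
Trace (tracking b):
b, m, x = (1, 21, 1)  # -> b = 1, m = 21, x = 1
b, m, x = (m, x, b)  # -> b = 21, m = 1, x = 1
b, m = (b + x, m - b)  # -> b = 22, m = -20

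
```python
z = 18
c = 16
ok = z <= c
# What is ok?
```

Trace (tracking ok):
z = 18  # -> z = 18
c = 16  # -> c = 16
ok = z <= c  # -> ok = False

Answer: False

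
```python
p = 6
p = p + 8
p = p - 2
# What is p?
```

Answer: 12

Derivation:
Trace (tracking p):
p = 6  # -> p = 6
p = p + 8  # -> p = 14
p = p - 2  # -> p = 12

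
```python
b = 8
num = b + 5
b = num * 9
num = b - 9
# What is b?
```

Trace (tracking b):
b = 8  # -> b = 8
num = b + 5  # -> num = 13
b = num * 9  # -> b = 117
num = b - 9  # -> num = 108

Answer: 117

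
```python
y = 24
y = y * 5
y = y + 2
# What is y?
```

Trace (tracking y):
y = 24  # -> y = 24
y = y * 5  # -> y = 120
y = y + 2  # -> y = 122

Answer: 122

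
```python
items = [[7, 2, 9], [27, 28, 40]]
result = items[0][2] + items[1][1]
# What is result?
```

Answer: 37

Derivation:
Trace (tracking result):
items = [[7, 2, 9], [27, 28, 40]]  # -> items = [[7, 2, 9], [27, 28, 40]]
result = items[0][2] + items[1][1]  # -> result = 37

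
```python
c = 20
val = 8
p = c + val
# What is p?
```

Trace (tracking p):
c = 20  # -> c = 20
val = 8  # -> val = 8
p = c + val  # -> p = 28

Answer: 28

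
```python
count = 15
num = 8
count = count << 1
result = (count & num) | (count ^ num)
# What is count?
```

Answer: 30

Derivation:
Trace (tracking count):
count = 15  # -> count = 15
num = 8  # -> num = 8
count = count << 1  # -> count = 30
result = count & num | count ^ num  # -> result = 30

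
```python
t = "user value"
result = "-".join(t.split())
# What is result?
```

Answer: 'user-value'

Derivation:
Trace (tracking result):
t = 'user value'  # -> t = 'user value'
result = '-'.join(t.split())  # -> result = 'user-value'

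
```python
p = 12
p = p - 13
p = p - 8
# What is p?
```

Trace (tracking p):
p = 12  # -> p = 12
p = p - 13  # -> p = -1
p = p - 8  # -> p = -9

Answer: -9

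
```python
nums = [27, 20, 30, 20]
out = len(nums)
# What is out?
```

Trace (tracking out):
nums = [27, 20, 30, 20]  # -> nums = [27, 20, 30, 20]
out = len(nums)  # -> out = 4

Answer: 4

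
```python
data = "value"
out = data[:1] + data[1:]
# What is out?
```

Trace (tracking out):
data = 'value'  # -> data = 'value'
out = data[:1] + data[1:]  # -> out = 'value'

Answer: 'value'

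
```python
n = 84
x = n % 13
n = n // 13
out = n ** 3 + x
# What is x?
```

Answer: 6

Derivation:
Trace (tracking x):
n = 84  # -> n = 84
x = n % 13  # -> x = 6
n = n // 13  # -> n = 6
out = n ** 3 + x  # -> out = 222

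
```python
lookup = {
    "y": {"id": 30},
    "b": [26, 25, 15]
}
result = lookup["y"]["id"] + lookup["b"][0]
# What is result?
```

Answer: 56

Derivation:
Trace (tracking result):
lookup = {'y': {'id': 30}, 'b': [26, 25, 15]}  # -> lookup = {'y': {'id': 30}, 'b': [26, 25, 15]}
result = lookup['y']['id'] + lookup['b'][0]  # -> result = 56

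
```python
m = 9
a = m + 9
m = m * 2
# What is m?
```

Trace (tracking m):
m = 9  # -> m = 9
a = m + 9  # -> a = 18
m = m * 2  # -> m = 18

Answer: 18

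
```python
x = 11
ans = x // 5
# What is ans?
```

Answer: 2

Derivation:
Trace (tracking ans):
x = 11  # -> x = 11
ans = x // 5  # -> ans = 2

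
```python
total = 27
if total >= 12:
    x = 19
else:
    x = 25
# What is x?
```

Trace (tracking x):
total = 27  # -> total = 27
if total >= 12:  # condition is True
    x = 19  # -> x = 19

Answer: 19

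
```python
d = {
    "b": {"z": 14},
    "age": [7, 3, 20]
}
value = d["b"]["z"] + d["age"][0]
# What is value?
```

Trace (tracking value):
d = {'b': {'z': 14}, 'age': [7, 3, 20]}  # -> d = {'b': {'z': 14}, 'age': [7, 3, 20]}
value = d['b']['z'] + d['age'][0]  # -> value = 21

Answer: 21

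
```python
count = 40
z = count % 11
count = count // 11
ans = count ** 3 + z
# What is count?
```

Answer: 3

Derivation:
Trace (tracking count):
count = 40  # -> count = 40
z = count % 11  # -> z = 7
count = count // 11  # -> count = 3
ans = count ** 3 + z  # -> ans = 34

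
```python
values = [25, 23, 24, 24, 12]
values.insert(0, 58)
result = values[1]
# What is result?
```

Trace (tracking result):
values = [25, 23, 24, 24, 12]  # -> values = [25, 23, 24, 24, 12]
values.insert(0, 58)  # -> values = [58, 25, 23, 24, 24, 12]
result = values[1]  # -> result = 25

Answer: 25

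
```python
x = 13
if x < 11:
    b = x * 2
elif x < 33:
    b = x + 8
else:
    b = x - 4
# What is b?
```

Answer: 21

Derivation:
Trace (tracking b):
x = 13  # -> x = 13
if x < 11:  # condition is False
elif x < 33:  # condition is True
    b = x + 8  # -> b = 21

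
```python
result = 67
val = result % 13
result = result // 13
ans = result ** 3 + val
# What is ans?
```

Trace (tracking ans):
result = 67  # -> result = 67
val = result % 13  # -> val = 2
result = result // 13  # -> result = 5
ans = result ** 3 + val  # -> ans = 127

Answer: 127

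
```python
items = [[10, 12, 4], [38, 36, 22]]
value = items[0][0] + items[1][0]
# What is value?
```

Trace (tracking value):
items = [[10, 12, 4], [38, 36, 22]]  # -> items = [[10, 12, 4], [38, 36, 22]]
value = items[0][0] + items[1][0]  # -> value = 48

Answer: 48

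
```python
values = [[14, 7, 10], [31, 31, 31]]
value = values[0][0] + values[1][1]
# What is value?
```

Trace (tracking value):
values = [[14, 7, 10], [31, 31, 31]]  # -> values = [[14, 7, 10], [31, 31, 31]]
value = values[0][0] + values[1][1]  # -> value = 45

Answer: 45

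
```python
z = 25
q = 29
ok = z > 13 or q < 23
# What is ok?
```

Trace (tracking ok):
z = 25  # -> z = 25
q = 29  # -> q = 29
ok = z > 13 or q < 23  # -> ok = True

Answer: True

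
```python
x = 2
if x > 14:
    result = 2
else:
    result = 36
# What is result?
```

Trace (tracking result):
x = 2  # -> x = 2
if x > 14:  # condition is False
else:
    result = 36  # -> result = 36

Answer: 36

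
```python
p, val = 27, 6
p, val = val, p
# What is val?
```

Trace (tracking val):
p, val = (27, 6)  # -> p = 27, val = 6
p, val = (val, p)  # -> p = 6, val = 27

Answer: 27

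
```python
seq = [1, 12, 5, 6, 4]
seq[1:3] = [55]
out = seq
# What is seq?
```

Answer: [1, 55, 6, 4]

Derivation:
Trace (tracking seq):
seq = [1, 12, 5, 6, 4]  # -> seq = [1, 12, 5, 6, 4]
seq[1:3] = [55]  # -> seq = [1, 55, 6, 4]
out = seq  # -> out = [1, 55, 6, 4]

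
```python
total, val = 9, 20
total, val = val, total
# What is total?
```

Answer: 20

Derivation:
Trace (tracking total):
total, val = (9, 20)  # -> total = 9, val = 20
total, val = (val, total)  # -> total = 20, val = 9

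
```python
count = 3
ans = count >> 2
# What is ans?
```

Trace (tracking ans):
count = 3  # -> count = 3
ans = count >> 2  # -> ans = 0

Answer: 0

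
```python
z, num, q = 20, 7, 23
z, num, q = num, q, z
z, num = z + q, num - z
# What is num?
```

Trace (tracking num):
z, num, q = (20, 7, 23)  # -> z = 20, num = 7, q = 23
z, num, q = (num, q, z)  # -> z = 7, num = 23, q = 20
z, num = (z + q, num - z)  # -> z = 27, num = 16

Answer: 16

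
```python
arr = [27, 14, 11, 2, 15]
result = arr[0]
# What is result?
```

Trace (tracking result):
arr = [27, 14, 11, 2, 15]  # -> arr = [27, 14, 11, 2, 15]
result = arr[0]  # -> result = 27

Answer: 27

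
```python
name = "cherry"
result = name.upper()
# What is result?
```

Answer: 'CHERRY'

Derivation:
Trace (tracking result):
name = 'cherry'  # -> name = 'cherry'
result = name.upper()  # -> result = 'CHERRY'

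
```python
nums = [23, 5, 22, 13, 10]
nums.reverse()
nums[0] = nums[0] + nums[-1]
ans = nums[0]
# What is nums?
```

Answer: [33, 13, 22, 5, 23]

Derivation:
Trace (tracking nums):
nums = [23, 5, 22, 13, 10]  # -> nums = [23, 5, 22, 13, 10]
nums.reverse()  # -> nums = [10, 13, 22, 5, 23]
nums[0] = nums[0] + nums[-1]  # -> nums = [33, 13, 22, 5, 23]
ans = nums[0]  # -> ans = 33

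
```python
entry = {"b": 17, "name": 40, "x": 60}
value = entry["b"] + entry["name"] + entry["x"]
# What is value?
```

Answer: 117

Derivation:
Trace (tracking value):
entry = {'b': 17, 'name': 40, 'x': 60}  # -> entry = {'b': 17, 'name': 40, 'x': 60}
value = entry['b'] + entry['name'] + entry['x']  # -> value = 117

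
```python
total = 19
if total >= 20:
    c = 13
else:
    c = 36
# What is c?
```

Trace (tracking c):
total = 19  # -> total = 19
if total >= 20:  # condition is False
else:
    c = 36  # -> c = 36

Answer: 36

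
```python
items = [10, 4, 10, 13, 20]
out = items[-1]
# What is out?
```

Trace (tracking out):
items = [10, 4, 10, 13, 20]  # -> items = [10, 4, 10, 13, 20]
out = items[-1]  # -> out = 20

Answer: 20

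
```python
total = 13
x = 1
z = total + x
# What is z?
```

Answer: 14

Derivation:
Trace (tracking z):
total = 13  # -> total = 13
x = 1  # -> x = 1
z = total + x  # -> z = 14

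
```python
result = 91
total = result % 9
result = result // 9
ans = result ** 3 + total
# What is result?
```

Answer: 10

Derivation:
Trace (tracking result):
result = 91  # -> result = 91
total = result % 9  # -> total = 1
result = result // 9  # -> result = 10
ans = result ** 3 + total  # -> ans = 1001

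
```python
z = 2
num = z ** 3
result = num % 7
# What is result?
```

Answer: 1

Derivation:
Trace (tracking result):
z = 2  # -> z = 2
num = z ** 3  # -> num = 8
result = num % 7  # -> result = 1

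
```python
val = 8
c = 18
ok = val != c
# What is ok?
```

Trace (tracking ok):
val = 8  # -> val = 8
c = 18  # -> c = 18
ok = val != c  # -> ok = True

Answer: True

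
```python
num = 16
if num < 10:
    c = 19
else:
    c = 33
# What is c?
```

Answer: 33

Derivation:
Trace (tracking c):
num = 16  # -> num = 16
if num < 10:  # condition is False
else:
    c = 33  # -> c = 33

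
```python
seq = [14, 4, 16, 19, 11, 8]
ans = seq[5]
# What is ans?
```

Answer: 8

Derivation:
Trace (tracking ans):
seq = [14, 4, 16, 19, 11, 8]  # -> seq = [14, 4, 16, 19, 11, 8]
ans = seq[5]  # -> ans = 8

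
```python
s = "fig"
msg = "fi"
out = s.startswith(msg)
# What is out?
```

Answer: True

Derivation:
Trace (tracking out):
s = 'fig'  # -> s = 'fig'
msg = 'fi'  # -> msg = 'fi'
out = s.startswith(msg)  # -> out = True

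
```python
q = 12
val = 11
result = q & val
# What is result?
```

Answer: 8

Derivation:
Trace (tracking result):
q = 12  # -> q = 12
val = 11  # -> val = 11
result = q & val  # -> result = 8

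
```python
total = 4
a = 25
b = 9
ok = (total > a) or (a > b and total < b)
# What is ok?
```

Answer: True

Derivation:
Trace (tracking ok):
total = 4  # -> total = 4
a = 25  # -> a = 25
b = 9  # -> b = 9
ok = total > a or (a > b and total < b)  # -> ok = True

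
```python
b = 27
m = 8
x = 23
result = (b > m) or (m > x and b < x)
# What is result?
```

Trace (tracking result):
b = 27  # -> b = 27
m = 8  # -> m = 8
x = 23  # -> x = 23
result = b > m or (m > x and b < x)  # -> result = True

Answer: True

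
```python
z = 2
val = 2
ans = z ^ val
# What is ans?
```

Answer: 0

Derivation:
Trace (tracking ans):
z = 2  # -> z = 2
val = 2  # -> val = 2
ans = z ^ val  # -> ans = 0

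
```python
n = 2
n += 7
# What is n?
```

Answer: 9

Derivation:
Trace (tracking n):
n = 2  # -> n = 2
n += 7  # -> n = 9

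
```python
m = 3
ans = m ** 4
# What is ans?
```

Answer: 81

Derivation:
Trace (tracking ans):
m = 3  # -> m = 3
ans = m ** 4  # -> ans = 81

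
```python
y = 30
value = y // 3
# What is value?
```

Answer: 10

Derivation:
Trace (tracking value):
y = 30  # -> y = 30
value = y // 3  # -> value = 10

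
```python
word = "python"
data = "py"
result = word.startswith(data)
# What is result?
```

Answer: True

Derivation:
Trace (tracking result):
word = 'python'  # -> word = 'python'
data = 'py'  # -> data = 'py'
result = word.startswith(data)  # -> result = True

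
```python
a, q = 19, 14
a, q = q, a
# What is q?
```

Answer: 19

Derivation:
Trace (tracking q):
a, q = (19, 14)  # -> a = 19, q = 14
a, q = (q, a)  # -> a = 14, q = 19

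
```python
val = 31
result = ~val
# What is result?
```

Answer: -32

Derivation:
Trace (tracking result):
val = 31  # -> val = 31
result = ~val  # -> result = -32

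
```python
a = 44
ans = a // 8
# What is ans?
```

Answer: 5

Derivation:
Trace (tracking ans):
a = 44  # -> a = 44
ans = a // 8  # -> ans = 5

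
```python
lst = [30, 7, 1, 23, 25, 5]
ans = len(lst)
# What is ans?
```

Trace (tracking ans):
lst = [30, 7, 1, 23, 25, 5]  # -> lst = [30, 7, 1, 23, 25, 5]
ans = len(lst)  # -> ans = 6

Answer: 6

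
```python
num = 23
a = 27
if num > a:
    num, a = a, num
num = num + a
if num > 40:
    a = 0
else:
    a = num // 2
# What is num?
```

Answer: 50

Derivation:
Trace (tracking num):
num = 23  # -> num = 23
a = 27  # -> a = 27
if num > a:  # condition is False
num = num + a  # -> num = 50
if num > 40:  # condition is True
    a = 0  # -> a = 0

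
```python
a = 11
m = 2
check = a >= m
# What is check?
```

Answer: True

Derivation:
Trace (tracking check):
a = 11  # -> a = 11
m = 2  # -> m = 2
check = a >= m  # -> check = True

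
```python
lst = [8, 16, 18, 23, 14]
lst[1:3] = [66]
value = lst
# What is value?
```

Answer: [8, 66, 23, 14]

Derivation:
Trace (tracking value):
lst = [8, 16, 18, 23, 14]  # -> lst = [8, 16, 18, 23, 14]
lst[1:3] = [66]  # -> lst = [8, 66, 23, 14]
value = lst  # -> value = [8, 66, 23, 14]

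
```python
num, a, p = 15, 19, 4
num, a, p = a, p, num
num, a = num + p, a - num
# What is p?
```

Trace (tracking p):
num, a, p = (15, 19, 4)  # -> num = 15, a = 19, p = 4
num, a, p = (a, p, num)  # -> num = 19, a = 4, p = 15
num, a = (num + p, a - num)  # -> num = 34, a = -15

Answer: 15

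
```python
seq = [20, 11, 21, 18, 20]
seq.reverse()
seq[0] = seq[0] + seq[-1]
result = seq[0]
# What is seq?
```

Trace (tracking seq):
seq = [20, 11, 21, 18, 20]  # -> seq = [20, 11, 21, 18, 20]
seq.reverse()  # -> seq = [20, 18, 21, 11, 20]
seq[0] = seq[0] + seq[-1]  # -> seq = [40, 18, 21, 11, 20]
result = seq[0]  # -> result = 40

Answer: [40, 18, 21, 11, 20]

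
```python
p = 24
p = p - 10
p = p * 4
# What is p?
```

Trace (tracking p):
p = 24  # -> p = 24
p = p - 10  # -> p = 14
p = p * 4  # -> p = 56

Answer: 56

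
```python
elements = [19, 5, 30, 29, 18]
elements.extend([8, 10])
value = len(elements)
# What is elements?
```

Trace (tracking elements):
elements = [19, 5, 30, 29, 18]  # -> elements = [19, 5, 30, 29, 18]
elements.extend([8, 10])  # -> elements = [19, 5, 30, 29, 18, 8, 10]
value = len(elements)  # -> value = 7

Answer: [19, 5, 30, 29, 18, 8, 10]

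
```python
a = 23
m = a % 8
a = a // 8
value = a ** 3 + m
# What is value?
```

Trace (tracking value):
a = 23  # -> a = 23
m = a % 8  # -> m = 7
a = a // 8  # -> a = 2
value = a ** 3 + m  # -> value = 15

Answer: 15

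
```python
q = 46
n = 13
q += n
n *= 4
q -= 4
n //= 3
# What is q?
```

Trace (tracking q):
q = 46  # -> q = 46
n = 13  # -> n = 13
q += n  # -> q = 59
n *= 4  # -> n = 52
q -= 4  # -> q = 55
n //= 3  # -> n = 17

Answer: 55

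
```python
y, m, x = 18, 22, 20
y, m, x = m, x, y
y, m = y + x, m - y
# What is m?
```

Answer: -2

Derivation:
Trace (tracking m):
y, m, x = (18, 22, 20)  # -> y = 18, m = 22, x = 20
y, m, x = (m, x, y)  # -> y = 22, m = 20, x = 18
y, m = (y + x, m - y)  # -> y = 40, m = -2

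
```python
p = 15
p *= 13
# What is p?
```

Answer: 195

Derivation:
Trace (tracking p):
p = 15  # -> p = 15
p *= 13  # -> p = 195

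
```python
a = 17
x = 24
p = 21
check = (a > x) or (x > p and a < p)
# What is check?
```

Trace (tracking check):
a = 17  # -> a = 17
x = 24  # -> x = 24
p = 21  # -> p = 21
check = a > x or (x > p and a < p)  # -> check = True

Answer: True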